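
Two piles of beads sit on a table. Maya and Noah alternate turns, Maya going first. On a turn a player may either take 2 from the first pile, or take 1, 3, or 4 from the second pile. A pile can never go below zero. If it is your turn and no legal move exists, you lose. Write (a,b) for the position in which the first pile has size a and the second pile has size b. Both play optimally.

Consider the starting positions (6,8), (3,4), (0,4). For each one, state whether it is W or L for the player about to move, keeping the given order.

(6,8): L, (3,4): W, (0,4): W

Classify positions by backward induction: terminal positions (no move available) are L. From any other position, the mover wins iff some move reaches an L.
No move ever increases a pile, so every position that can arise here has a ≤ 6 and b ≤ 8; it is enough to label the cells with 0 ≤ a ≤ 6 and 0 ≤ b ≤ 8.
Every move lowers a or b (never raises either), so fill the grid row by row in increasing a, and left to right within a row: each cell's successors are then already labelled.
      b=0  b=1  b=2  b=3  b=4  b=5  b=6  b=7  b=8
a=0:    L    W    L    W    W    W    W    L    W
a=1:    L    W    L    W    W    W    W    L    W
a=2:    W    L    W    L    W    W    W    W    L
a=3:    W    L    W    L    W    W    W    W    L
a=4:    L    W    L    W    W    W    W    L    W
a=5:    L    W    L    W    W    W    W    L    W
a=6:    W    L    W    L    W    W    W    W    L
Cells with no legal move (terminal, hence L): (0,0), (1,0).
The remaining L cells, each justified by listing all of its moves:
(0,2): →(0,1)(W) only, which is W, so L
(0,7): →(0,6)(W), (0,4)(W), (0,3)(W) — all W, so L
(1,2): →(1,1)(W) only, which is W, so L
(1,7): →(1,6)(W), (1,4)(W), (1,3)(W) — all W, so L
(2,1): →(0,1)(W), (2,0)(W) — all W, so L
(2,3): →(0,3)(W), (2,2)(W), (2,0)(W) — all W, so L
(2,8): →(0,8)(W), (2,7)(W), (2,5)(W), (2,4)(W) — all W, so L
(3,1): →(1,1)(W), (3,0)(W) — all W, so L
(3,3): →(1,3)(W), (3,2)(W), (3,0)(W) — all W, so L
(3,8): →(1,8)(W), (3,7)(W), (3,5)(W), (3,4)(W) — all W, so L
(4,0): →(2,0)(W) only, which is W, so L
(4,2): →(2,2)(W), (4,1)(W) — all W, so L
(4,7): →(2,7)(W), (4,6)(W), (4,4)(W), (4,3)(W) — all W, so L
(5,0): →(3,0)(W) only, which is W, so L
(5,2): →(3,2)(W), (5,1)(W) — all W, so L
(5,7): →(3,7)(W), (5,6)(W), (5,4)(W), (5,3)(W) — all W, so L
(6,1): →(4,1)(W), (6,0)(W) — all W, so L
(6,3): →(4,3)(W), (6,2)(W), (6,0)(W) — all W, so L
(6,8): →(4,8)(W), (6,7)(W), (6,5)(W), (6,4)(W) — all W, so L
Every other cell has at least one move into one of the L cells above, so it is W.
(6,8): one of the L cells justified above, so L
(3,4): the move to (3,3) reaches an L cell, so W
(0,4): the move to (0,0) reaches an L cell, so W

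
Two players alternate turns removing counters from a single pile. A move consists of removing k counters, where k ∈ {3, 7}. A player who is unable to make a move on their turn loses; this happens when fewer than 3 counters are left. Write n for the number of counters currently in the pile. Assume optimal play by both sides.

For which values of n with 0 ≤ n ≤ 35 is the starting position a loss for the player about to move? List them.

0, 1, 2, 6, 10, 11, 12, 16, 20, 21, 22, 26, 30, 31, 32

Work bottom-up. With no move the player to move loses. Otherwise the position is W if at least one move leads to an L position for the opponent, and L if every move leads to a W.
n=0: no move → L
n=1: no move → L
n=2: no move → L
n=3: W (go to 0, an L position)
n=4: W (go to 1, an L position)
n=5: W (go to 2, an L position)
n=6: L (sole option 3(W) is W)
n=7: W (go to 0, an L position)
n=8: W (go to 1, an L position)
n=9: W (go to 6, an L position)
n=10: L (options 7(W), 3(W) are all W)
n=11: L (options 8(W), 4(W) are all W)
n=12: L (options 9(W), 5(W) are all W)
n=13: W (go to 10, an L position)
n=14: W (go to 11, an L position)
n=15: W (go to 12, an L position)
n=16: L (options 13(W), 9(W) are all W)
n=17: W (go to 10, an L position)
n=18: W (go to 11, an L position)
n=19: W (go to 16, an L position)
n=20: L (options 17(W), 13(W) are all W)
n=21: L (options 18(W), 14(W) are all W)
n=22: L (options 19(W), 15(W) are all W)
n=23: W (go to 20, an L position)
n=24: W (go to 21, an L position)
n=25: W (go to 22, an L position)
n=26: L (options 23(W), 19(W) are all W)
n=27: W (go to 20, an L position)
n=28: W (go to 21, an L position)
n=29: W (go to 26, an L position)
n=30: L (options 27(W), 23(W) are all W)
n=31: L (options 28(W), 24(W) are all W)
n=32: L (options 29(W), 25(W) are all W)
n=33: W (go to 30, an L position)
n=34: W (go to 31, an L position)
n=35: W (go to 32, an L position)
Reading off the rows marked L gives the requested list; there are 15 such values of n.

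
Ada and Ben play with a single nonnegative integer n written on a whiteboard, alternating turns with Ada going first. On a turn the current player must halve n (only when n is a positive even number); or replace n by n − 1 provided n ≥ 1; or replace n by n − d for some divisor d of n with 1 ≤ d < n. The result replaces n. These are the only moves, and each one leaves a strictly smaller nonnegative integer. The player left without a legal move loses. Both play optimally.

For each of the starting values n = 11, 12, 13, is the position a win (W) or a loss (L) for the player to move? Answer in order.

Label each position W (a win for the player to move) or L (a loss). A position with no legal move is L; any other position is W exactly when some move reaches an L, and L when every move reaches a W.
n=0: no move → L
n=1: can move to 0, which is L ⇒ W
n=2: the only move is to 1(W), a W ⇒ L
n=3: can move to 2, which is L ⇒ W
n=4: can move to 2, which is L ⇒ W
n=5: the only move is to 4(W), a W ⇒ L
n=6: can move to 5, which is L ⇒ W
n=7: the only move is to 6(W), a W ⇒ L
n=8: can move to 7, which is L ⇒ W
n=9: moves to 6(W), 8(W); every one is W ⇒ L
n=10: can move to 5, which is L ⇒ W
n=11: the only move is to 10(W), a W ⇒ L
n=12: can move to 9, which is L ⇒ W
n=13: the only move is to 12(W), a W ⇒ L

11: L, 12: W, 13: L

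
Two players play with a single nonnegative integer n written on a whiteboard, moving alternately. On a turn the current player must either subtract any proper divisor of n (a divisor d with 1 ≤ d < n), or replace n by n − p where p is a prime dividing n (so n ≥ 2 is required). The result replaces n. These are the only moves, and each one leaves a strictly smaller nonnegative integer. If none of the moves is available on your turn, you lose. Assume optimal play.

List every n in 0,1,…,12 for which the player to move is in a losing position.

0, 1, 4, 9

Build the W/L table. Terminal = L. A non-terminal position is W if it has a move to some L; otherwise it is L.
n=0: no move → L
n=1: no move → L
n=2: W (go to 0, an L position)
n=3: W (go to 0, an L position)
n=4: L (options 2(W), 3(W) are all W)
n=5: W (go to 0, an L position)
n=6: W (go to 4, an L position)
n=7: W (go to 0, an L position)
n=8: W (go to 4, an L position)
n=9: L (options 6(W), 8(W) are all W)
n=10: W (go to 9, an L position)
n=11: W (go to 0, an L position)
n=12: W (go to 9, an L position)
The losing starting values of n are exactly the entries labelled L in this table (4 of them).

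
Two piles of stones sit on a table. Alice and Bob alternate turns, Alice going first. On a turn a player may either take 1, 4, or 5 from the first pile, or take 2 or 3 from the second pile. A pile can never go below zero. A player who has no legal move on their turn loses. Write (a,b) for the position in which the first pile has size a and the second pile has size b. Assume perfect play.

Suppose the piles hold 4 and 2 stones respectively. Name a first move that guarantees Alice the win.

Move to (3,2).

Label each position W (a win for the player to move) or L (a loss). A position with no legal move is L; any other position is W exactly when some move reaches an L, and L when every move reaches a W.
No move ever increases a pile, so every position that can arise here has a ≤ 4 and b ≤ 2; it is enough to label the cells with 0 ≤ a ≤ 4 and 0 ≤ b ≤ 2.
Every move lowers a or b (never raises either), so fill the grid row by row in increasing a, and left to right within a row: each cell's successors are then already labelled.
      b=0  b=1  b=2
a=0:    L    L    W
a=1:    W    W    L
a=2:    L    L    W
a=3:    W    W    L
a=4:    W    W    W
Cells with no legal move (terminal, hence L): (0,0), (0,1).
The remaining L cells, each justified by listing all of its moves:
(1,2): L (options (0,2)(W), (1,0)(W) are all W)
(2,0): L (sole option (1,0)(W) is W)
(2,1): L (sole option (1,1)(W) is W)
(3,2): L (options (2,2)(W), (3,0)(W) are all W)
Every other cell has at least one move into one of the L cells above, so it is W.
From (4,2), the L positions reachable in one move are: (3,2).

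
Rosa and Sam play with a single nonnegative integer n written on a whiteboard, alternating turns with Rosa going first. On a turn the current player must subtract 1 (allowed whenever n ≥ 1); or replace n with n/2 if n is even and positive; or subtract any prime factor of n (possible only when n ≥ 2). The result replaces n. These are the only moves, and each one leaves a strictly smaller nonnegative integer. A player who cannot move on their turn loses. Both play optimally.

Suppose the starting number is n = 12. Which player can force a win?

Rosa wins.

Label each position W (a win for the player to move) or L (a loss). A position with no legal move is L; any other position is W exactly when some move reaches an L, and L when every move reaches a W.
n=0: no move → L
n=1: →0(L), so W
n=2: →0(L), so W
n=3: →0(L), so W
n=4: →2(W), 3(W) — all W, so L
n=5: →0(L), so W
n=6: →4(L), so W
n=7: →0(L), so W
n=8: →4(L), so W
n=9: →6(W), 8(W) — all W, so L
n=10: →9(L), so W
n=11: →0(L), so W
n=12: →9(L), so W
The starting position 12 is W: Rosa should move to 9, handing over an L position.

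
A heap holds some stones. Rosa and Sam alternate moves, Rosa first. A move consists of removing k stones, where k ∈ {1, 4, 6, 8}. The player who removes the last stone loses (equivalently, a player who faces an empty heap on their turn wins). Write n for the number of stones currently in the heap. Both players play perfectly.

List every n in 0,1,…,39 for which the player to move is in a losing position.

1, 3, 6, 8, 13, 15, 18, 20, 25, 27, 30, 32, 37, 39

Compute win/loss labels from the base case upward. A position with no move is W. Any other position is W if it can reach an L in one move, else L.
n=0: no move; the opponent has just taken the last stone and therefore loses → W
n=1: only reaches 0(W), which is W → L
n=2: reaches L-position 1 → W
n=3: only reaches 2(W), which is W → L
n=4: reaches L-position 3 → W
n=5: reaches L-position 1 → W
n=6: only reaches 5(W), 2(W), 0(W), all W → L
n=7: reaches L-position 6 → W
n=8: only reaches 7(W), 4(W), 2(W), 0(W), all W → L
n=9: reaches L-position 8 → W
n=10: reaches L-position 6 → W
n=11: reaches L-position 3 → W
n=12: reaches L-position 8 → W
n=13: only reaches 12(W), 9(W), 7(W), 5(W), all W → L
n=14: reaches L-position 13 → W
n=15: only reaches 14(W), 11(W), 9(W), 7(W), all W → L
n=16: reaches L-position 15 → W
n=17: reaches L-position 13 → W
n=18: only reaches 17(W), 14(W), 12(W), 10(W), all W → L
n=19: reaches L-position 18 → W
n=20: only reaches 19(W), 16(W), 14(W), 12(W), all W → L
n=21: reaches L-position 20 → W
n=22: reaches L-position 18 → W
n=23: reaches L-position 15 → W
n=24: reaches L-position 20 → W
n=25: only reaches 24(W), 21(W), 19(W), 17(W), all W → L
n=26: reaches L-position 25 → W
n=27: only reaches 26(W), 23(W), 21(W), 19(W), all W → L
n=28: reaches L-position 27 → W
n=29: reaches L-position 25 → W
n=30: only reaches 29(W), 26(W), 24(W), 22(W), all W → L
n=31: reaches L-position 30 → W
n=32: only reaches 31(W), 28(W), 26(W), 24(W), all W → L
n=33: reaches L-position 32 → W
n=34: reaches L-position 30 → W
n=35: reaches L-position 27 → W
n=36: reaches L-position 32 → W
n=37: only reaches 36(W), 33(W), 31(W), 29(W), all W → L
n=38: reaches L-position 37 → W
n=39: only reaches 38(W), 35(W), 33(W), 31(W), all W → L
Reading off the rows marked L gives the requested list; there are 14 such values of n.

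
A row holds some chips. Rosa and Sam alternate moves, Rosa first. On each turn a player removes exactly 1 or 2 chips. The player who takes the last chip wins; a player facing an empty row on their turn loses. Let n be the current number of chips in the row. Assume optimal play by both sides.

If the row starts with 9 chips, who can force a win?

Build the W/L table. Terminal = L. A non-terminal position is W if it has a move to some L; otherwise it is L.
n=0: no move → L
n=1: →0(L), so W
n=2: →0(L), so W
n=3: →2(W), 1(W) — all W, so L
n=4: →3(L), so W
n=5: →3(L), so W
n=6: →5(W), 4(W) — all W, so L
n=7: →6(L), so W
n=8: →6(L), so W
n=9: →8(W), 7(W) — all W, so L
Every move from 9 reaches a W position, so the mover loses.

Sam wins.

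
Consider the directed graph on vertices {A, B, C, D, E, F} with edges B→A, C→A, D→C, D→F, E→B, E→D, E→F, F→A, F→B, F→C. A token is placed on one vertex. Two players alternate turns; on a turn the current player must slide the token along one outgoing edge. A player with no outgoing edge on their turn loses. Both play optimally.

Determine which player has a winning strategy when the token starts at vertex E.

The first player wins.

Work bottom-up. With no move the player to move loses. Otherwise the position is W if at least one move leads to an L position for the opponent, and L if every move leads to a W.
Every edge goes from a vertex to one that appears earlier in the order A, B, C, F, D, E, so processing vertices in that order labels each vertex after all of its successors.
A: no outgoing edge → L
B: can move to A, which is L ⇒ W
C: can move to A, which is L ⇒ W
F: can move to A, which is L ⇒ W
D: moves to F(W), C(W); every one is W ⇒ L
E: can move to D, which is L ⇒ W
From E the player to move can move to D, reaching an L position.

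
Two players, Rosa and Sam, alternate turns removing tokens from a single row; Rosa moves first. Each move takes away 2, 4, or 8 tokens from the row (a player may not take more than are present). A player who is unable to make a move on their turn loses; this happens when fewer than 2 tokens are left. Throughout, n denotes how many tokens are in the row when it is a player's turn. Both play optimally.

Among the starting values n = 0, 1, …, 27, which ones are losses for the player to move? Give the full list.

Classify positions by backward induction: terminal positions (no move available) are L. From any other position, the mover wins iff some move reaches an L.
n=0: no move → L
n=1: no move → L
n=2: can move to 0, which is L ⇒ W
n=3: can move to 1, which is L ⇒ W
n=4: can move to 0, which is L ⇒ W
n=5: can move to 1, which is L ⇒ W
n=6: moves to 4(W), 2(W); every one is W ⇒ L
n=7: moves to 5(W), 3(W); every one is W ⇒ L
n=8: can move to 6, which is L ⇒ W
n=9: can move to 7, which is L ⇒ W
n=10: can move to 6, which is L ⇒ W
n=11: can move to 7, which is L ⇒ W
n=12: moves to 10(W), 8(W), 4(W); every one is W ⇒ L
n=13: moves to 11(W), 9(W), 5(W); every one is W ⇒ L
n=14: can move to 12, which is L ⇒ W
n=15: can move to 13, which is L ⇒ W
n=16: can move to 12, which is L ⇒ W
n=17: can move to 13, which is L ⇒ W
n=18: moves to 16(W), 14(W), 10(W); every one is W ⇒ L
n=19: moves to 17(W), 15(W), 11(W); every one is W ⇒ L
n=20: can move to 18, which is L ⇒ W
n=21: can move to 19, which is L ⇒ W
n=22: can move to 18, which is L ⇒ W
n=23: can move to 19, which is L ⇒ W
n=24: moves to 22(W), 20(W), 16(W); every one is W ⇒ L
n=25: moves to 23(W), 21(W), 17(W); every one is W ⇒ L
n=26: can move to 24, which is L ⇒ W
n=27: can move to 25, which is L ⇒ W
The losing starting values of n are exactly the entries labelled L in this table (10 of them).

0, 1, 6, 7, 12, 13, 18, 19, 24, 25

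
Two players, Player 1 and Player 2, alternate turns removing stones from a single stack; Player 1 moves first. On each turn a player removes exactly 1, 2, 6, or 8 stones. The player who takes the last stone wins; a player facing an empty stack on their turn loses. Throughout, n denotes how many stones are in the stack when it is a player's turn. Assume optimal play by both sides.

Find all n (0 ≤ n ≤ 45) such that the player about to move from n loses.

Build the W/L table. Terminal = L. A non-terminal position is W if it has a move to some L; otherwise it is L.
n=0: no move → L
n=1: W (go to 0, an L position)
n=2: W (go to 0, an L position)
n=3: L (options 2(W), 1(W) are all W)
n=4: W (go to 3, an L position)
n=5: W (go to 3, an L position)
n=6: W (go to 0, an L position)
n=7: L (options 6(W), 5(W), 1(W) are all W)
n=8: W (go to 7, an L position)
n=9: W (go to 7, an L position)
n=10: L (options 9(W), 8(W), 4(W), 2(W) are all W)
n=11: W (go to 10, an L position)
n=12: W (go to 10, an L position)
n=13: W (go to 7, an L position)
n=14: L (options 13(W), 12(W), 8(W), 6(W) are all W)
n=15: W (go to 14, an L position)
n=16: W (go to 14, an L position)
n=17: L (options 16(W), 15(W), 11(W), 9(W) are all W)
n=18: W (go to 17, an L position)
n=19: W (go to 17, an L position)
n=20: W (go to 14, an L position)
n=21: L (options 20(W), 19(W), 15(W), 13(W) are all W)
n=22: W (go to 21, an L position)
n=23: W (go to 21, an L position)
n=24: L (options 23(W), 22(W), 18(W), 16(W) are all W)
n=25: W (go to 24, an L position)
n=26: W (go to 24, an L position)
n=27: W (go to 21, an L position)
n=28: L (options 27(W), 26(W), 22(W), 20(W) are all W)
n=29: W (go to 28, an L position)
n=30: W (go to 28, an L position)
n=31: L (options 30(W), 29(W), 25(W), 23(W) are all W)
n=32: W (go to 31, an L position)
n=33: W (go to 31, an L position)
n=34: W (go to 28, an L position)
n=35: L (options 34(W), 33(W), 29(W), 27(W) are all W)
n=36: W (go to 35, an L position)
n=37: W (go to 35, an L position)
n=38: L (options 37(W), 36(W), 32(W), 30(W) are all W)
n=39: W (go to 38, an L position)
n=40: W (go to 38, an L position)
n=41: W (go to 35, an L position)
n=42: L (options 41(W), 40(W), 36(W), 34(W) are all W)
n=43: W (go to 42, an L position)
n=44: W (go to 42, an L position)
n=45: L (options 44(W), 43(W), 39(W), 37(W) are all W)
The losing starting values of n are exactly the entries labelled L in this table (14 of them).

0, 3, 7, 10, 14, 17, 21, 24, 28, 31, 35, 38, 42, 45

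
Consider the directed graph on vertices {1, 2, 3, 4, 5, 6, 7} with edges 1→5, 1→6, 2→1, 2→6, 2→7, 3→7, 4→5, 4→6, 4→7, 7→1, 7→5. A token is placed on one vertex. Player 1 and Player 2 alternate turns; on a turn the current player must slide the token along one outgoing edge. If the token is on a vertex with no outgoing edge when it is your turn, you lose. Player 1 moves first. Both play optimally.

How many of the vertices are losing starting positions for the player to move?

Use the standard recursion: the mover loses at a terminal position; elsewhere, the mover wins exactly when some move hands the opponent an L position.
Every edge goes from a vertex to one that appears earlier in the order 6, 5, 1, 7, 2, 4, 3, so processing vertices in that order labels each vertex after all of its successors.
6: no outgoing edge → L
5: no outgoing edge → L
1: W (go to 5, an L position)
7: W (go to 5, an L position)
2: W (go to 6, an L position)
4: W (go to 5, an L position)
3: L (sole option 7(W) is W)
The L vertices are 3, 5, 6; that is 3 in all.

3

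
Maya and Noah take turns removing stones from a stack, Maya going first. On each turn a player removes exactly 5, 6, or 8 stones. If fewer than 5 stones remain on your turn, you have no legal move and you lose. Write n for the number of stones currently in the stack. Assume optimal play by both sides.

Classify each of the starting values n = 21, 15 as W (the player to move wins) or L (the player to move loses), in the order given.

Work bottom-up. With no move the player to move loses. Otherwise the position is W if at least one move leads to an L position for the opponent, and L if every move leads to a W.
n=0: no move → L
n=1: no move → L
n=2: no move → L
n=3: no move → L
n=4: no move → L
n=5: →0(L), so W
n=6: →1(L), so W
n=7: →2(L), so W
n=8: →3(L), so W
n=9: →4(L), so W
n=10: →4(L), so W
n=11: →3(L), so W
n=12: →4(L), so W
n=13: →8(W), 7(W), 5(W) — all W, so L
n=14: →9(W), 8(W), 6(W) — all W, so L
n=15: →10(W), 9(W), 7(W) — all W, so L
n=16: →11(W), 10(W), 8(W) — all W, so L
n=17: →12(W), 11(W), 9(W) — all W, so L
n=18: →13(L), so W
n=19: →14(L), so W
n=20: →15(L), so W
n=21: →16(L), so W

21: W, 15: L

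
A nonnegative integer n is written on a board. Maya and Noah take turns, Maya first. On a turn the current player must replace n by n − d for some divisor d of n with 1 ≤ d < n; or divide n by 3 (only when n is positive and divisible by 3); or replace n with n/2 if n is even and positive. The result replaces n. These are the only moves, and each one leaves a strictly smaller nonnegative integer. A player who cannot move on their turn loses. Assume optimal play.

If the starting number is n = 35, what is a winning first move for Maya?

Label each position W (a win for the player to move) or L (a loss). A position with no legal move is L; any other position is W exactly when some move reaches an L, and L when every move reaches a W.
n=0: no move → L
n=1: no move → L
n=2: W (go to 1, an L position)
n=3: W (go to 1, an L position)
n=4: L (options 2(W), 3(W) are all W)
n=5: W (go to 4, an L position)
n=6: W (go to 4, an L position)
n=7: L (sole option 6(W) is W)
n=8: W (go to 4, an L position)
n=9: L (options 3(W), 6(W), 8(W) are all W)
n=10: W (go to 9, an L position)
n=11: L (sole option 10(W) is W)
n=12: W (go to 4, an L position)
n=13: L (sole option 12(W) is W)
n=14: W (go to 7, an L position)
n=15: L (options 5(W), 10(W), 12(W), 14(W) are all W)
n=16: W (go to 15, an L position)
n=17: L (sole option 16(W) is W)
n=18: W (go to 9, an L position)
n=19: L (sole option 18(W) is W)
n=20: W (go to 15, an L position)
n=21: W (go to 7, an L position)
n=22: W (go to 11, an L position)
n=23: L (sole option 22(W) is W)
n=24: W (go to 23, an L position)
n=25: L (options 20(W), 24(W) are all W)
n=26: W (go to 13, an L position)
n=27: W (go to 9, an L position)
n=28: L (options 14(W), 21(W), 24(W), 26(W), 27(W) are all W)
n=29: W (go to 28, an L position)
n=30: W (go to 15, an L position)
n=31: L (sole option 30(W) is W)
n=32: W (go to 28, an L position)
n=33: W (go to 11, an L position)
n=34: W (go to 17, an L position)
n=35: W (go to 28, an L position)
From 35, the L positions reachable in one move are: 28.

Move to 28.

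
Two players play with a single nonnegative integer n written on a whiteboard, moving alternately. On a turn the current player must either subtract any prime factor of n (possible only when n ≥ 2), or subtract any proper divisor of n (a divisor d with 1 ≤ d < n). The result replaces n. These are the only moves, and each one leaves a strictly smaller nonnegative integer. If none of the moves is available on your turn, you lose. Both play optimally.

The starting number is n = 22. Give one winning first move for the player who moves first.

Move to 20.

Use the standard recursion: the mover loses at a terminal position; elsewhere, the mover wins exactly when some move hands the opponent an L position.
n=0: no move → L
n=1: no move → L
n=2: W (go to 0, an L position)
n=3: W (go to 0, an L position)
n=4: L (options 2(W), 3(W) are all W)
n=5: W (go to 0, an L position)
n=6: W (go to 4, an L position)
n=7: W (go to 0, an L position)
n=8: W (go to 4, an L position)
n=9: L (options 6(W), 8(W) are all W)
n=10: W (go to 9, an L position)
n=11: W (go to 0, an L position)
n=12: W (go to 9, an L position)
n=13: W (go to 0, an L position)
n=14: L (options 7(W), 12(W), 13(W) are all W)
n=15: W (go to 14, an L position)
n=16: W (go to 14, an L position)
n=17: W (go to 0, an L position)
n=18: W (go to 9, an L position)
n=19: W (go to 0, an L position)
n=20: L (options 10(W), 15(W), 16(W), 18(W), 19(W) are all W)
n=21: W (go to 14, an L position)
n=22: W (go to 20, an L position)
From 22, the L positions reachable in one move are: 20.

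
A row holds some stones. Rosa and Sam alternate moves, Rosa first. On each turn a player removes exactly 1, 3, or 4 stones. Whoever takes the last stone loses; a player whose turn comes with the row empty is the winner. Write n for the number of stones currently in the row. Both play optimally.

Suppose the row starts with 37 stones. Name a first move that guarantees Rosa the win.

Remove 1, leaving 36.

Compute win/loss labels from the base case upward. A position with no move is W. Any other position is W if it can reach an L in one move, else L.
n=0: no move; the opponent has just taken the last stone and therefore loses → W
n=1: →0(W) only, which is W, so L
n=2: →1(L), so W
n=3: →2(W), 0(W) — all W, so L
n=4: →3(L), so W
n=5: →1(L), so W
n=6: →3(L), so W
n=7: →3(L), so W
n=8: →7(W), 5(W), 4(W) — all W, so L
n=9: →8(L), so W
n=10: →9(W), 7(W), 6(W) — all W, so L
n=11: →10(L), so W
n=12: →8(L), so W
n=13: →10(L), so W
n=14: →10(L), so W
n=15: →14(W), 12(W), 11(W) — all W, so L
n=16: →15(L), so W
n=17: →16(W), 14(W), 13(W) — all W, so L
n=18: →17(L), so W
n=19: →15(L), so W
n=20: →17(L), so W
n=21: →17(L), so W
n=22: →21(W), 19(W), 18(W) — all W, so L
n=23: →22(L), so W
n=24: →23(W), 21(W), 20(W) — all W, so L
n=25: →24(L), so W
n=26: →22(L), so W
n=27: →24(L), so W
n=28: →24(L), so W
n=29: →28(W), 26(W), 25(W) — all W, so L
n=30: →29(L), so W
n=31: →30(W), 28(W), 27(W) — all W, so L
n=32: →31(L), so W
n=33: →29(L), so W
n=34: →31(L), so W
n=35: →31(L), so W
n=36: →35(W), 33(W), 32(W) — all W, so L
n=37: →36(L), so W
From 37, the L positions reachable in one move are: 36.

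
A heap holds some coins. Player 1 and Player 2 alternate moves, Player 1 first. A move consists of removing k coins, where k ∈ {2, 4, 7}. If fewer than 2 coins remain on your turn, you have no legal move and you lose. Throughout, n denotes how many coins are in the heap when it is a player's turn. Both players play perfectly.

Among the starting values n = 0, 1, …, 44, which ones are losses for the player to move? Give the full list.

Use the standard recursion: the mover loses at a terminal position; elsewhere, the mover wins exactly when some move hands the opponent an L position.
n=0: no move → L
n=1: no move → L
n=2: can move to 0, which is L ⇒ W
n=3: can move to 1, which is L ⇒ W
n=4: can move to 0, which is L ⇒ W
n=5: can move to 1, which is L ⇒ W
n=6: moves to 4(W), 2(W); every one is W ⇒ L
n=7: can move to 0, which is L ⇒ W
n=8: can move to 6, which is L ⇒ W
n=9: moves to 7(W), 5(W), 2(W); every one is W ⇒ L
n=10: can move to 6, which is L ⇒ W
n=11: can move to 9, which is L ⇒ W
n=12: moves to 10(W), 8(W), 5(W); every one is W ⇒ L
n=13: can move to 9, which is L ⇒ W
n=14: can move to 12, which is L ⇒ W
n=15: moves to 13(W), 11(W), 8(W); every one is W ⇒ L
n=16: can move to 12, which is L ⇒ W
n=17: can move to 15, which is L ⇒ W
n=18: moves to 16(W), 14(W), 11(W); every one is W ⇒ L
n=19: can move to 15, which is L ⇒ W
n=20: can move to 18, which is L ⇒ W
n=21: moves to 19(W), 17(W), 14(W); every one is W ⇒ L
n=22: can move to 18, which is L ⇒ W
n=23: can move to 21, which is L ⇒ W
n=24: moves to 22(W), 20(W), 17(W); every one is W ⇒ L
n=25: can move to 21, which is L ⇒ W
n=26: can move to 24, which is L ⇒ W
n=27: moves to 25(W), 23(W), 20(W); every one is W ⇒ L
n=28: can move to 24, which is L ⇒ W
n=29: can move to 27, which is L ⇒ W
n=30: moves to 28(W), 26(W), 23(W); every one is W ⇒ L
n=31: can move to 27, which is L ⇒ W
n=32: can move to 30, which is L ⇒ W
n=33: moves to 31(W), 29(W), 26(W); every one is W ⇒ L
n=34: can move to 30, which is L ⇒ W
n=35: can move to 33, which is L ⇒ W
n=36: moves to 34(W), 32(W), 29(W); every one is W ⇒ L
n=37: can move to 33, which is L ⇒ W
n=38: can move to 36, which is L ⇒ W
n=39: moves to 37(W), 35(W), 32(W); every one is W ⇒ L
n=40: can move to 36, which is L ⇒ W
n=41: can move to 39, which is L ⇒ W
n=42: moves to 40(W), 38(W), 35(W); every one is W ⇒ L
n=43: can move to 39, which is L ⇒ W
n=44: can move to 42, which is L ⇒ W
Reading off the rows marked L gives the requested list; there are 15 such values of n.

0, 1, 6, 9, 12, 15, 18, 21, 24, 27, 30, 33, 36, 39, 42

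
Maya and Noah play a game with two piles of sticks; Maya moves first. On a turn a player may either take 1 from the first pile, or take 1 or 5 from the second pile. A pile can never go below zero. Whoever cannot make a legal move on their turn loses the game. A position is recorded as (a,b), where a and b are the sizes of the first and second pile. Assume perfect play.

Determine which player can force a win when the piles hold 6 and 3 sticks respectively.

Maya wins.

Use the standard recursion: the mover loses at a terminal position; elsewhere, the mover wins exactly when some move hands the opponent an L position.
No move ever increases a pile, so every position that can arise here has a ≤ 6 and b ≤ 3; it is enough to label the cells with 0 ≤ a ≤ 6 and 0 ≤ b ≤ 3.
Every move lowers a or b (never raises either), so fill the grid row by row in increasing a, and left to right within a row: each cell's successors are then already labelled.
      b=0  b=1  b=2  b=3
a=0:    L    W    L    W
a=1:    W    L    W    L
a=2:    L    W    L    W
a=3:    W    L    W    L
a=4:    L    W    L    W
a=5:    W    L    W    L
a=6:    L    W    L    W
Cells with no legal move (terminal, hence L): (0,0).
The remaining L cells, each justified by listing all of its moves:
(0,2): the only move is to (0,1)(W), a W ⇒ L
(1,1): moves to (0,1)(W), (1,0)(W); every one is W ⇒ L
(1,3): moves to (0,3)(W), (1,2)(W); every one is W ⇒ L
(2,0): the only move is to (1,0)(W), a W ⇒ L
(2,2): moves to (1,2)(W), (2,1)(W); every one is W ⇒ L
(3,1): moves to (2,1)(W), (3,0)(W); every one is W ⇒ L
(3,3): moves to (2,3)(W), (3,2)(W); every one is W ⇒ L
(4,0): the only move is to (3,0)(W), a W ⇒ L
(4,2): moves to (3,2)(W), (4,1)(W); every one is W ⇒ L
(5,1): moves to (4,1)(W), (5,0)(W); every one is W ⇒ L
(5,3): moves to (4,3)(W), (5,2)(W); every one is W ⇒ L
(6,0): the only move is to (5,0)(W), a W ⇒ L
(6,2): moves to (5,2)(W), (6,1)(W); every one is W ⇒ L
Every other cell has at least one move into one of the L cells above, so it is W.
The starting position (6,3) is W: Maya should move to (5,3), handing over an L position.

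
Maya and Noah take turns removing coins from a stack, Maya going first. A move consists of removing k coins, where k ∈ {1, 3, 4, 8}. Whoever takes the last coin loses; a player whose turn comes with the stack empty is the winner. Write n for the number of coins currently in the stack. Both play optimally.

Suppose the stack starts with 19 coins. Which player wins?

Maya wins.

Use the standard recursion: the mover wins at a terminal position; elsewhere, the mover wins exactly when some move hands the opponent an L position.
n=0: no move; the opponent has just taken the last coin and therefore loses → W
n=1: the only move is to 0(W), a W ⇒ L
n=2: can move to 1, which is L ⇒ W
n=3: moves to 2(W), 0(W); every one is W ⇒ L
n=4: can move to 3, which is L ⇒ W
n=5: can move to 1, which is L ⇒ W
n=6: can move to 3, which is L ⇒ W
n=7: can move to 3, which is L ⇒ W
n=8: moves to 7(W), 5(W), 4(W), 0(W); every one is W ⇒ L
n=9: can move to 8, which is L ⇒ W
n=10: moves to 9(W), 7(W), 6(W), 2(W); every one is W ⇒ L
n=11: can move to 10, which is L ⇒ W
n=12: can move to 8, which is L ⇒ W
n=13: can move to 10, which is L ⇒ W
n=14: can move to 10, which is L ⇒ W
n=15: moves to 14(W), 12(W), 11(W), 7(W); every one is W ⇒ L
n=16: can move to 15, which is L ⇒ W
n=17: moves to 16(W), 14(W), 13(W), 9(W); every one is W ⇒ L
n=18: can move to 17, which is L ⇒ W
n=19: can move to 15, which is L ⇒ W
The starting position 19 is W: Maya should remove 4, leaving 15, handing over an L position.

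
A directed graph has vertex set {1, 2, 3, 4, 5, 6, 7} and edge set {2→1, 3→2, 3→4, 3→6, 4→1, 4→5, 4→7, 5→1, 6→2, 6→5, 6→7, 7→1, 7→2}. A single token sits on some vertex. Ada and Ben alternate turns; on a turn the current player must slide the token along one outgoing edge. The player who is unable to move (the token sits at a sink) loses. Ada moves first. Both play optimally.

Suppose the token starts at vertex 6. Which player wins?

Ben wins.

Compute win/loss labels from the base case upward. A position with no move is L. Any other position is W if it can reach an L in one move, else L.
Every edge goes from a vertex to one that appears earlier in the order 1, 2, 7, 5, 4, 6, 3, so processing vertices in that order labels each vertex after all of its successors.
1: no outgoing edge → L
2: reaches L-position 1 → W
7: reaches L-position 1 → W
5: reaches L-position 1 → W
4: reaches L-position 1 → W
6: only reaches 5(W), 7(W), 2(W), all W → L
3: reaches L-position 6 → W
Every move from 6 reaches a W position, so the mover loses.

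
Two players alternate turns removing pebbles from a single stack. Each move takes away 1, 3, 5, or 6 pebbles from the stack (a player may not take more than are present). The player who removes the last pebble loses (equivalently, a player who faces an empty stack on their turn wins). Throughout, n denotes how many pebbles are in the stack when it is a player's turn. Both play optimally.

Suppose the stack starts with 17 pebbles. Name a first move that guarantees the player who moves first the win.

Build the W/L table. Terminal = W. A non-terminal position is W if it has a move to some L; otherwise it is L.
n=0: no move; the opponent has just taken the last pebble and therefore loses → W
n=1: L (sole option 0(W) is W)
n=2: W (go to 1, an L position)
n=3: L (options 2(W), 0(W) are all W)
n=4: W (go to 3, an L position)
n=5: L (options 4(W), 2(W), 0(W) are all W)
n=6: W (go to 5, an L position)
n=7: W (go to 1, an L position)
n=8: W (go to 5, an L position)
n=9: W (go to 3, an L position)
n=10: W (go to 5, an L position)
n=11: W (go to 5, an L position)
n=12: L (options 11(W), 9(W), 7(W), 6(W) are all W)
n=13: W (go to 12, an L position)
n=14: L (options 13(W), 11(W), 9(W), 8(W) are all W)
n=15: W (go to 14, an L position)
n=16: L (options 15(W), 13(W), 11(W), 10(W) are all W)
n=17: W (go to 16, an L position)
From 17, the L positions reachable in one move are: 16, 14, 12. Any move reaching one of these is winning.

Remove 1, leaving 16.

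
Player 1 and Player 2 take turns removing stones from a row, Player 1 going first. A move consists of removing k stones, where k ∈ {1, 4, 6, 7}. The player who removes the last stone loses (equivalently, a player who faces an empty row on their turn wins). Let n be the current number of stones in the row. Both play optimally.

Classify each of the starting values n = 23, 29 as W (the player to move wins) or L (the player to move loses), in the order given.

Classify positions by backward induction: terminal positions (no move available) are W. From any other position, the mover wins iff some move reaches an L.
n=0: no move; the opponent has just taken the last stone and therefore loses → W
n=1: only reaches 0(W), which is W → L
n=2: reaches L-position 1 → W
n=3: only reaches 2(W), which is W → L
n=4: reaches L-position 3 → W
n=5: reaches L-position 1 → W
n=6: only reaches 5(W), 2(W), 0(W), all W → L
n=7: reaches L-position 6 → W
n=8: reaches L-position 1 → W
n=9: reaches L-position 3 → W
n=10: reaches L-position 6 → W
n=11: only reaches 10(W), 7(W), 5(W), 4(W), all W → L
n=12: reaches L-position 11 → W
n=13: reaches L-position 6 → W
n=14: only reaches 13(W), 10(W), 8(W), 7(W), all W → L
n=15: reaches L-position 14 → W
n=16: only reaches 15(W), 12(W), 10(W), 9(W), all W → L
n=17: reaches L-position 16 → W
n=18: reaches L-position 14 → W
n=19: only reaches 18(W), 15(W), 13(W), 12(W), all W → L
n=20: reaches L-position 19 → W
n=21: reaches L-position 14 → W
n=22: reaches L-position 16 → W
n=23: reaches L-position 19 → W
n=24: only reaches 23(W), 20(W), 18(W), 17(W), all W → L
n=25: reaches L-position 24 → W
n=26: reaches L-position 19 → W
n=27: only reaches 26(W), 23(W), 21(W), 20(W), all W → L
n=28: reaches L-position 27 → W
n=29: only reaches 28(W), 25(W), 23(W), 22(W), all W → L

23: W, 29: L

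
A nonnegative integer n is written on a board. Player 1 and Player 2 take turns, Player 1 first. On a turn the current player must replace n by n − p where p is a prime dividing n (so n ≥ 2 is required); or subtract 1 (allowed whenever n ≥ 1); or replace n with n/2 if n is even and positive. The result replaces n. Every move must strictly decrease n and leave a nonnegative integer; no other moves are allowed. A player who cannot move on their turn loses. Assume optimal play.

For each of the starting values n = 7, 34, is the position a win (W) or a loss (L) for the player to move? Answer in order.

7: W, 34: L

Compute win/loss labels from the base case upward. A position with no move is L. Any other position is W if it can reach an L in one move, else L.
n=0: no move → L
n=1: W (go to 0, an L position)
n=2: W (go to 0, an L position)
n=3: W (go to 0, an L position)
n=4: L (options 2(W), 3(W) are all W)
n=5: W (go to 0, an L position)
n=6: W (go to 4, an L position)
n=7: W (go to 0, an L position)
n=8: W (go to 4, an L position)
n=9: L (options 6(W), 8(W) are all W)
n=10: W (go to 9, an L position)
n=11: W (go to 0, an L position)
n=12: W (go to 9, an L position)
n=13: W (go to 0, an L position)
n=14: L (options 7(W), 12(W), 13(W) are all W)
n=15: W (go to 14, an L position)
n=16: W (go to 14, an L position)
n=17: W (go to 0, an L position)
n=18: W (go to 9, an L position)
n=19: W (go to 0, an L position)
n=20: L (options 10(W), 15(W), 18(W), 19(W) are all W)
n=21: W (go to 14, an L position)
n=22: W (go to 20, an L position)
n=23: W (go to 0, an L position)
n=24: L (options 12(W), 21(W), 22(W), 23(W) are all W)
n=25: W (go to 20, an L position)
n=26: W (go to 24, an L position)
n=27: W (go to 24, an L position)
n=28: W (go to 14, an L position)
n=29: W (go to 0, an L position)
n=30: L (options 15(W), 25(W), 27(W), 28(W), 29(W) are all W)
n=31: W (go to 0, an L position)
n=32: W (go to 30, an L position)
n=33: W (go to 30, an L position)
n=34: L (options 17(W), 32(W), 33(W) are all W)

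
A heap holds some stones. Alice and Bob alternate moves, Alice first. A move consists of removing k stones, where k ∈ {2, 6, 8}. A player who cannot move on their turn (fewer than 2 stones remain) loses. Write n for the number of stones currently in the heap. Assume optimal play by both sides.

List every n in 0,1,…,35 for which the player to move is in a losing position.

Compute win/loss labels from the base case upward. A position with no move is L. Any other position is W if it can reach an L in one move, else L.
n=0: no move → L
n=1: no move → L
n=2: can move to 0, which is L ⇒ W
n=3: can move to 1, which is L ⇒ W
n=4: the only move is to 2(W), a W ⇒ L
n=5: the only move is to 3(W), a W ⇒ L
n=6: can move to 4, which is L ⇒ W
n=7: can move to 5, which is L ⇒ W
n=8: can move to 0, which is L ⇒ W
n=9: can move to 1, which is L ⇒ W
n=10: can move to 4, which is L ⇒ W
n=11: can move to 5, which is L ⇒ W
n=12: can move to 4, which is L ⇒ W
n=13: can move to 5, which is L ⇒ W
n=14: moves to 12(W), 8(W), 6(W); every one is W ⇒ L
n=15: moves to 13(W), 9(W), 7(W); every one is W ⇒ L
n=16: can move to 14, which is L ⇒ W
n=17: can move to 15, which is L ⇒ W
n=18: moves to 16(W), 12(W), 10(W); every one is W ⇒ L
n=19: moves to 17(W), 13(W), 11(W); every one is W ⇒ L
n=20: can move to 18, which is L ⇒ W
n=21: can move to 19, which is L ⇒ W
n=22: can move to 14, which is L ⇒ W
n=23: can move to 15, which is L ⇒ W
n=24: can move to 18, which is L ⇒ W
n=25: can move to 19, which is L ⇒ W
n=26: can move to 18, which is L ⇒ W
n=27: can move to 19, which is L ⇒ W
n=28: moves to 26(W), 22(W), 20(W); every one is W ⇒ L
n=29: moves to 27(W), 23(W), 21(W); every one is W ⇒ L
n=30: can move to 28, which is L ⇒ W
n=31: can move to 29, which is L ⇒ W
n=32: moves to 30(W), 26(W), 24(W); every one is W ⇒ L
n=33: moves to 31(W), 27(W), 25(W); every one is W ⇒ L
n=34: can move to 32, which is L ⇒ W
n=35: can move to 33, which is L ⇒ W
The losing starting values of n are exactly the entries labelled L in this table (12 of them).

0, 1, 4, 5, 14, 15, 18, 19, 28, 29, 32, 33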